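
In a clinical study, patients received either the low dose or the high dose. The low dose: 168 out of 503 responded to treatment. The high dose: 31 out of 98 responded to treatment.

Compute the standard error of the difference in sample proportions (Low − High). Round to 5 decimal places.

Sample proportions: 168/503 = 0.3340, 31/98 = 0.3163.
Each SE is √(p̂(1−p̂)/n): √(0.3340·0.6660/503) = 0.02103 and √(0.3163·0.6837/98) = 0.04698.
SE(p̂₁ − p̂₂) = √(SE₁² + SE₂²) = √(0.0004422609 + 0.0022071204) = 0.05147, since the two samples are independent.

0.05147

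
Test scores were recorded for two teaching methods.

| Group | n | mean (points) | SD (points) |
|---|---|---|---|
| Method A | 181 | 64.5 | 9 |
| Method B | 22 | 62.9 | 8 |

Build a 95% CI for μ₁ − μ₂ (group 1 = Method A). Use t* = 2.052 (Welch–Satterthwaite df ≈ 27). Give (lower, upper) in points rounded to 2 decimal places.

Standard errors of each mean: 9/√181 = 0.6690 and 8/√22 = 1.7056.
SE(x̄₁ − x̄₂) = √(0.6690² + 1.7056²) = 1.8321 for independent samples with unequal variances.
With t* = 2.052, the margin is 2.052 × 1.8321 = 3.7595.
x̄₁ − x̄₂ = 64.5 − 62.9 = 1.6000; the interval is 1.6000 ± 3.7595 = (-2.16, 5.36).

(-2.16, 5.36)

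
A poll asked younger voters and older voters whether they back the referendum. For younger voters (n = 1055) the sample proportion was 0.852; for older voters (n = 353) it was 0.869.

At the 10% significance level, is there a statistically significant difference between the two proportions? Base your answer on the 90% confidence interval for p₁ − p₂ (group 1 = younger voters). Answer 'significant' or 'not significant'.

not significant

Each SE is √(p̂(1−p̂)/n): √(0.8520·0.1480/1055) = 0.01093 and √(0.8690·0.1310/353) = 0.01796.
SE(p̂₁ − p̂₂) = √(SE₁² + SE₂²) = √(0.0001194649 + 0.0003225616) = 0.02102, since the two samples are independent.
At 90% confidence z* = 1.645; margin = 1.645 × 0.02102 = 0.03458.
The difference is 0.8520 − 0.8690 = -0.0170, so the interval is -0.0170 ± 0.03458 = (-0.05158, 0.01758).
The interval (-0.05158, 0.01758) contains 0, so the difference is not significant.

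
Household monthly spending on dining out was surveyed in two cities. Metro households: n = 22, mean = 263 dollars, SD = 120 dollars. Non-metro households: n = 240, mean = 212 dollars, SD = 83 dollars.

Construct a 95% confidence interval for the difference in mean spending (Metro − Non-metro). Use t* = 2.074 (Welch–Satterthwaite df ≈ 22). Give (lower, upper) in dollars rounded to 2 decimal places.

(-3.21, 105.21)

Per-group SEs: s₁/√n₁ = 120/√22 = 25.5841, s₂/√n₂ = 83/√240 = 5.3576.
Unpooled SE of the difference: √(654.54617281 + 28.70387776) = 26.1391.
Margin of error = t* · SE = 2.074 × 26.1391 = 54.2125.
x̄₁ − x̄₂ = 263 − 212 = 51.0000.
CI: 51.0000 ± 54.2125 = (-3.21, 105.21).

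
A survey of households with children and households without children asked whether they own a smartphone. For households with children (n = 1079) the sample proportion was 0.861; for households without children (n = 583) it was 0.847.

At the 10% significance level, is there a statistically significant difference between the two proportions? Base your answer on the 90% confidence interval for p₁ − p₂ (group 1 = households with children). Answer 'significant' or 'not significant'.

The two standard errors are √(0.8610×0.1390/1079) = 0.01053 and √(0.8470×0.1530/583) = 0.01491.
Because the samples are independent, SE_diff = √(0.01053² + 0.01491²) = 0.01825.
Using z* = 1.645 for 90%, ME = 1.645 × 0.01825 = 0.03002.
p̂₁ − p̂₂ = 0.0140; interval 0.0140 ± 0.03002 gives (-0.01602, 0.04402).
The interval (-0.01602, 0.04402) contains 0, so the difference is not significant.

not significant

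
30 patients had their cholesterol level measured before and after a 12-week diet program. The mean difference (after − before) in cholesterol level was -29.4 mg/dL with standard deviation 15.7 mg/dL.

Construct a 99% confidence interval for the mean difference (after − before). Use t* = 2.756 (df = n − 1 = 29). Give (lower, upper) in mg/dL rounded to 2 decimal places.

(-37.30, -21.50)

This is a matched-pairs design, so SE = s_d/√n = 15.7/√30 = 2.8664.
Margin = 2.756 × 2.8664 = 7.8998; the interval is -29.4 ± 7.8998 = (-37.30, -21.50).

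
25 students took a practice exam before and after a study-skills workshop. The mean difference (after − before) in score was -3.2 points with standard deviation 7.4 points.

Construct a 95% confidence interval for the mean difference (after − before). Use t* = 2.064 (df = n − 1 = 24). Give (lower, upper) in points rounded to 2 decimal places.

This is a matched-pairs design, so SE = s_d/√n = 7.4/√25 = 1.4800.
Margin = 2.064 × 1.4800 = 3.0547; the interval is -3.2 ± 3.0547 = (-6.25, -0.15).

(-6.25, -0.15)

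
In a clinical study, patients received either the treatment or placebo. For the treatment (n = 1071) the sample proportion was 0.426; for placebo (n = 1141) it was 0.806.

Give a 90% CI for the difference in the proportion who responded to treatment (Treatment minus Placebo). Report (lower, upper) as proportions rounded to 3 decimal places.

SE₁ = √(p̂₁(1−p̂₁)/n₁) = √(0.4260·0.5740/1071) = 0.01511; SE₂ = √(0.8060·0.1940/1141) = 0.01171.
Independent samples: SE of the difference = √(SE₁² + SE₂²) = √(0.0002283121 + 0.0001371241) = 0.01912.
z* for 90% confidence is 1.645, so the margin of error is 1.645 × 0.01912 = 0.03145.
Point estimate p̂₁ − p̂₂ = 0.4260 − 0.8060 = -0.3800.
-0.3800 ± 0.03145 → (-0.411, -0.349).

(-0.411, -0.349)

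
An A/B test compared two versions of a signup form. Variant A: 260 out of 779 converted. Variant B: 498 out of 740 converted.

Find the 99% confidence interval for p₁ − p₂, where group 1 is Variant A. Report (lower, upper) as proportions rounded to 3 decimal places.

First, p̂₁ = 260/779 = 0.3338; p̂₂ = 498/740 = 0.6730.
The two standard errors are √(0.3338×0.6662/779) = 0.01690 and √(0.6730×0.3270/740) = 0.01725.
Because the samples are independent, SE_diff = √(0.01690² + 0.01725²) = 0.02415.
Using z* = 2.576 for 99%, ME = 2.576 × 0.02415 = 0.06221.
p̂₁ − p̂₂ = -0.3392; interval -0.3392 ± 0.06221 gives (-0.401, -0.277).

(-0.401, -0.277)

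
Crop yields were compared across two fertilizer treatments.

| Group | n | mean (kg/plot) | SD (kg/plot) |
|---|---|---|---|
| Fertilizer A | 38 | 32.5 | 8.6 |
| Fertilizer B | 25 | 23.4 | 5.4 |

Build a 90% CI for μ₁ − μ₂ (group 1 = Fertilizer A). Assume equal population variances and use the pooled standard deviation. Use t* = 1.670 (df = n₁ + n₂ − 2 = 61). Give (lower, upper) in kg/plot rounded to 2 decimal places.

(5.87, 12.33)

Pooled variance s_p² = [37·8.6² + 24·5.4²] / (38+25−2) = 56.3338, so s_p = 7.5056.
SE_diff = s_p·√(1/n₁ + 1/n₂) = 7.5056·√(1/38 + 1/25) = 1.9328.
t* = 1.670; margin = 1.670 × 1.9328 = 3.2278.
Difference = 32.5 − 23.4 = 9.1000.
9.1000 ± 3.2278 → (5.87, 12.33).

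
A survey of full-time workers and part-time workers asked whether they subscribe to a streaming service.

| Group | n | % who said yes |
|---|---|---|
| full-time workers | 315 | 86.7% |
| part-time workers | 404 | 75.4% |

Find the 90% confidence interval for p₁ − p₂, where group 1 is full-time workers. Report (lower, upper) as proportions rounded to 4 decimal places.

(0.0657, 0.1603)

Each SE is √(p̂(1−p̂)/n): √(0.8670·0.1330/315) = 0.01913 and √(0.7540·0.2460/404) = 0.02143.
SE(p̂₁ − p̂₂) = √(SE₁² + SE₂²) = √(0.0003659569 + 0.0004592449) = 0.02873, since the two samples are independent.
At 90% confidence z* = 1.645; margin = 1.645 × 0.02873 = 0.04726.
The difference is 0.8670 − 0.7540 = 0.1130, so the interval is 0.1130 ± 0.04726 = (0.0657, 0.1603).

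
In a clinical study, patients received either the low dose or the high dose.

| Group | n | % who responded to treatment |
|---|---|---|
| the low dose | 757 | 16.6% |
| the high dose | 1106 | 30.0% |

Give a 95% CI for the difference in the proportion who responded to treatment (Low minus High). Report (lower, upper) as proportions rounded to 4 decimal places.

(-0.1718, -0.0962)

The two standard errors are √(0.1660×0.8340/757) = 0.01352 and √(0.3000×0.7000/1106) = 0.01378.
Because the samples are independent, SE_diff = √(0.01352² + 0.01378²) = 0.01930.
Using z* = 1.960 for 95%, ME = 1.960 × 0.01930 = 0.03783.
p̂₁ − p̂₂ = -0.1340; interval -0.1340 ± 0.03783 gives (-0.1718, -0.0962).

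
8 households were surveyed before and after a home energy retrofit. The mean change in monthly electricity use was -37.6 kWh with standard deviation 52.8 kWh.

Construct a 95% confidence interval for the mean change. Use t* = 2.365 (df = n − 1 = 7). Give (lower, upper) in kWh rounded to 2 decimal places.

(-81.75, 6.55)

Paired design: SE = s_d/√n = 52.8/√8 = 18.6676.
t* = 2.365; margin of error = 2.365 × 18.6676 = 44.1489.
-37.6 ± 44.1489 → (-81.75, 6.55).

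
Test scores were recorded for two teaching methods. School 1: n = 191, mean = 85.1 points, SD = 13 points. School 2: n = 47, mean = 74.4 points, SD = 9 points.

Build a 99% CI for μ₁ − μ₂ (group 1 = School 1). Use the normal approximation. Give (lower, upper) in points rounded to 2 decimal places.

(6.54, 14.86)

Standard errors of each mean: 13/√191 = 0.9406 and 9/√47 = 1.3128.
SE(x̄₁ − x̄₂) = √(0.9406² + 1.3128²) = 1.6150 for independent samples with unequal variances.
With z* = 2.576, the margin is 2.576 × 1.6150 = 4.1602.
x̄₁ − x̄₂ = 85.1 − 74.4 = 10.7000; the interval is 10.7000 ± 4.1602 = (6.54, 14.86).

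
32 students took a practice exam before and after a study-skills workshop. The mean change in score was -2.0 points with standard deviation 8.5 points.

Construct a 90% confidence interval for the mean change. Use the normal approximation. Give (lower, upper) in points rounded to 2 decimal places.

Paired design: SE = s_d/√n = 8.5/√32 = 1.5026.
z* = 1.645; margin of error = 1.645 × 1.5026 = 2.4718.
-2.0 ± 2.4718 → (-4.47, 0.47).

(-4.47, 0.47)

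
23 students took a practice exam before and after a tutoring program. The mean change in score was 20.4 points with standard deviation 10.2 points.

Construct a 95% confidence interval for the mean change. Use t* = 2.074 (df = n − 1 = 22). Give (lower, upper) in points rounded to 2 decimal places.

(15.99, 24.81)

This is a matched-pairs design, so SE = s_d/√n = 10.2/√23 = 2.1268.
Margin = 2.074 × 2.1268 = 4.4110; the interval is 20.4 ± 4.4110 = (15.99, 24.81).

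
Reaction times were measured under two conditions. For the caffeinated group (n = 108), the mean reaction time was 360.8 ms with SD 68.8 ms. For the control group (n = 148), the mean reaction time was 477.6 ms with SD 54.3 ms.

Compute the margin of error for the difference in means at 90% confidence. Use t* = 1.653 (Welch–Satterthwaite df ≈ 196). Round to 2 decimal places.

13.20

Standard errors of each mean: 68.8/√108 = 6.6203 and 54.3/√148 = 4.4634.
SE(x̄₁ − x̄₂) = √(6.6203² + 4.4634²) = 7.9844 for independent samples with unequal variances.
With t* = 1.653, the margin is 1.653 × 7.9844 = 13.1982.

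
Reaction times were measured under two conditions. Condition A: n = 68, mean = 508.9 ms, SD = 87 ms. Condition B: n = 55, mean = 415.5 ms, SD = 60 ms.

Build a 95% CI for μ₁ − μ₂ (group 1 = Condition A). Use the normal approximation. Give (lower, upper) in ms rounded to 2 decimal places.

(67.34, 119.46)

Standard errors of each mean: 87/√68 = 10.5503 and 60/√55 = 8.0904.
SE(x̄₁ − x̄₂) = √(10.5503² + 8.0904²) = 13.2952 for independent samples with unequal variances.
With z* = 1.960, the margin is 1.960 × 13.2952 = 26.0586.
x̄₁ − x̄₂ = 508.9 − 415.5 = 93.4000; the interval is 93.4000 ± 26.0586 = (67.34, 119.46).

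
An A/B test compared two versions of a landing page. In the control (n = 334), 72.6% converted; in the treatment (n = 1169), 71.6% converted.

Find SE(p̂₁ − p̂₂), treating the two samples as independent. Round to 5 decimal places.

The two standard errors are √(0.7260×0.2740/334) = 0.02440 and √(0.7160×0.2840/1169) = 0.01319.
Because the samples are independent, SE_diff = √(0.02440² + 0.01319²) = 0.02774.

0.02774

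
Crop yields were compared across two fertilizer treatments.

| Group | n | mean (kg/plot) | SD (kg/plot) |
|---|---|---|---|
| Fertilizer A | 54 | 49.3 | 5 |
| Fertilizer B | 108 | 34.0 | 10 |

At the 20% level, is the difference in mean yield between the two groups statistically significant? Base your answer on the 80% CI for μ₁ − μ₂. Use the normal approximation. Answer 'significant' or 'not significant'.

significant

SE₁ = s₁/√n₁ = 5/√54 = 0.6804; SE₂ = 10/√108 = 0.9623.
Independent samples, unequal variances: SE_diff = √(SE₁² + SE₂²) = √(0.46294416 + 0.92602129) = 1.1785.
z* = 1.282, so margin of error = 1.282 × 1.1785 = 1.5108.
Difference in means = 49.3 − 34.0 = 15.3000.
15.3000 ± 1.5108 → (13.7892, 16.8108).
The interval (13.7892, 16.8108) does not contain 0, so the difference is significant.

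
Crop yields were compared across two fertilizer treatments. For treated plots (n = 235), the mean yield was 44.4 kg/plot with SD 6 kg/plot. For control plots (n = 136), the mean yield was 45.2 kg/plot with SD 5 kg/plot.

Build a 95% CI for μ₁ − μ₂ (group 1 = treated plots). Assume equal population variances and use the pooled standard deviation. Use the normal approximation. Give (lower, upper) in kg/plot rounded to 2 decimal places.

(-1.99, 0.39)

s_p = √[((n₁−1)s₁² + (n₂−1)s₂²)/(n₁+n₂−2)] = √[(234·6² + 135·5²)/369] = 5.6547.
SE = 5.6547·√(1/235 + 1/136) = 0.6092.
With z* = 1.960, margin = 1.960 × 0.6092 = 1.1940.
x̄₁ − x̄₂ = 44.4 − 45.2 = -0.8000; interval -0.8000 ± 1.1940 = (-1.99, 0.39).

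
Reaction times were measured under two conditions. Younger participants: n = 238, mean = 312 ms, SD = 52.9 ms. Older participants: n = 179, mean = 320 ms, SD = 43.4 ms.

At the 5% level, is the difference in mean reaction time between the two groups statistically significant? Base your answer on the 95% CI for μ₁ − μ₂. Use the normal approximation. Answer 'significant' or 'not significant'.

Per-group SEs: s₁/√n₁ = 52.9/√238 = 3.4290, s₂/√n₂ = 43.4/√179 = 3.2439.
Unpooled SE of the difference: √(11.758041 + 10.52288721) = 4.7203.
Margin of error = z* · SE = 1.960 × 4.7203 = 9.2518.
x̄₁ − x̄₂ = 312 − 320 = -8.0000.
CI: -8.0000 ± 9.2518 = (-17.2518, 1.2518).
The interval (-17.2518, 1.2518) contains 0, so the difference is not significant.

not significant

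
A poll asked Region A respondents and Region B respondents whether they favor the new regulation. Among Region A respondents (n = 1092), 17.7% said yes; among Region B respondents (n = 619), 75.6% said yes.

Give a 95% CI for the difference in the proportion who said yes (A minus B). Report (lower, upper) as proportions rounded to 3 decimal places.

(-0.620, -0.538)

SE₁ = √(p̂₁(1−p̂₁)/n₁) = √(0.1770·0.8230/1092) = 0.01155; SE₂ = √(0.7560·0.2440/619) = 0.01726.
Independent samples: SE of the difference = √(SE₁² + SE₂²) = √(0.0001334025 + 0.0002979076) = 0.02077.
z* for 95% confidence is 1.960, so the margin of error is 1.960 × 0.02077 = 0.04071.
Point estimate p̂₁ − p̂₂ = 0.1770 − 0.7560 = -0.5790.
-0.5790 ± 0.04071 → (-0.620, -0.538).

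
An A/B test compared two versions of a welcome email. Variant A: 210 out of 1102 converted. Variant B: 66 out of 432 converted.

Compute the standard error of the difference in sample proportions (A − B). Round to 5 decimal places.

First, p̂₁ = 210/1102 = 0.1906; p̂₂ = 66/432 = 0.1528.
The two standard errors are √(0.1906×0.8094/1102) = 0.01183 and √(0.1528×0.8472/432) = 0.01731.
Because the samples are independent, SE_diff = √(0.01183² + 0.01731²) = 0.02097.

0.02097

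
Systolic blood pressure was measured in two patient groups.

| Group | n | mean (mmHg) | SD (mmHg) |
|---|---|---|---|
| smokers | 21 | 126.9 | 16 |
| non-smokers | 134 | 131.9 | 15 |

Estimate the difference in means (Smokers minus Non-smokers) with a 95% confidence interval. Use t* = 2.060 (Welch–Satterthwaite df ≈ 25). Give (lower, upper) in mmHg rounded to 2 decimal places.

Standard errors of each mean: 16/√21 = 3.4915 and 15/√134 = 1.2958.
SE(x̄₁ − x̄₂) = √(3.4915² + 1.2958²) = 3.7242 for independent samples with unequal variances.
With t* = 2.060, the margin is 2.060 × 3.7242 = 7.6719.
x̄₁ − x̄₂ = 126.9 − 131.9 = -5.0000; the interval is -5.0000 ± 7.6719 = (-12.67, 2.67).

(-12.67, 2.67)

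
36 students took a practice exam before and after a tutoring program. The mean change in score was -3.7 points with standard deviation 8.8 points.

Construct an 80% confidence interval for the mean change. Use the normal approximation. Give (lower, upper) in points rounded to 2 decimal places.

(-5.58, -1.82)

This is a matched-pairs design, so SE = s_d/√n = 8.8/√36 = 1.4667.
Margin = 1.282 × 1.4667 = 1.8803; the interval is -3.7 ± 1.8803 = (-5.58, -1.82).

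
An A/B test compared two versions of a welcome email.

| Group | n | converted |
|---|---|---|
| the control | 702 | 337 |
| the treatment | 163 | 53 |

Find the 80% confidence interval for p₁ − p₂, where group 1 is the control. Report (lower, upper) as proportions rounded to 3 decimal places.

p̂₁ = 337/702 = 0.4801 and p̂₂ = 53/163 = 0.3252.
SE₁ = √(p̂₁(1−p̂₁)/n₁) = √(0.4801·0.5199/702) = 0.01886; SE₂ = √(0.3252·0.6748/163) = 0.03669.
Independent samples: SE of the difference = √(SE₁² + SE₂²) = √(0.0003556996 + 0.0013461561) = 0.04125.
z* for 80% confidence is 1.282, so the margin of error is 1.282 × 0.04125 = 0.05288.
Point estimate p̂₁ − p̂₂ = 0.4801 − 0.3252 = 0.1549.
0.1549 ± 0.05288 → (0.102, 0.208).

(0.102, 0.208)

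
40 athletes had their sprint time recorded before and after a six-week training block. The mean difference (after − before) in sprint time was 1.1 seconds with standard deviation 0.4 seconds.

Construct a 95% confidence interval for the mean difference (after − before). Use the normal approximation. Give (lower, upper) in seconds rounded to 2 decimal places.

Paired design: SE = s_d/√n = 0.4/√40 = 0.0632.
z* = 1.960; margin of error = 1.960 × 0.0632 = 0.1239.
1.1 ± 0.1239 → (0.98, 1.22).

(0.98, 1.22)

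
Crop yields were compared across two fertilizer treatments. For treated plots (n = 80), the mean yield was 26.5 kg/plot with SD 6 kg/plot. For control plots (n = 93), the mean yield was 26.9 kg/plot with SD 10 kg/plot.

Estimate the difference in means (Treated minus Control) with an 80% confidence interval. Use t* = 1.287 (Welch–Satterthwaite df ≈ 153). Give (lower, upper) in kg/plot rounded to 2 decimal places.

SE₁ = s₁/√n₁ = 6/√80 = 0.6708; SE₂ = 10/√93 = 1.0370.
Independent samples, unequal variances: SE_diff = √(SE₁² + SE₂²) = √(0.44997264 + 1.075369) = 1.2350.
t* = 1.287, so margin of error = 1.287 × 1.2350 = 1.5894.
Difference in means = 26.5 − 26.9 = -0.4000.
-0.4000 ± 1.5894 → (-1.99, 1.19).

(-1.99, 1.19)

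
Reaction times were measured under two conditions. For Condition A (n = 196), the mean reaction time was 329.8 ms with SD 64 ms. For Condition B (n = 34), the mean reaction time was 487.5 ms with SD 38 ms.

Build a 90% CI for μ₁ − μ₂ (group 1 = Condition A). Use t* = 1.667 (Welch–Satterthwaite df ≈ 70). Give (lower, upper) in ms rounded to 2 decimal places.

(-170.97, -144.43)

Standard errors of each mean: 64/√196 = 4.5714 and 38/√34 = 6.5169.
SE(x̄₁ − x̄₂) = √(4.5714² + 6.5169²) = 7.9604 for independent samples with unequal variances.
With t* = 1.667, the margin is 1.667 × 7.9604 = 13.2700.
x̄₁ − x̄₂ = 329.8 − 487.5 = -157.7000; the interval is -157.7000 ± 13.2700 = (-170.97, -144.43).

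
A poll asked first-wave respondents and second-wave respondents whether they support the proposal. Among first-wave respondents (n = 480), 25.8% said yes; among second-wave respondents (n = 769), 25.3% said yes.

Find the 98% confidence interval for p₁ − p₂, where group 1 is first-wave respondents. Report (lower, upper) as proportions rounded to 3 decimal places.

(-0.054, 0.064)

The two standard errors are √(0.2580×0.7420/480) = 0.01997 and √(0.2530×0.7470/769) = 0.01568.
Because the samples are independent, SE_diff = √(0.01997² + 0.01568²) = 0.02539.
Using z* = 2.326 for 98%, ME = 2.326 × 0.02539 = 0.05906.
p̂₁ − p̂₂ = 0.0050; interval 0.0050 ± 0.05906 gives (-0.054, 0.064).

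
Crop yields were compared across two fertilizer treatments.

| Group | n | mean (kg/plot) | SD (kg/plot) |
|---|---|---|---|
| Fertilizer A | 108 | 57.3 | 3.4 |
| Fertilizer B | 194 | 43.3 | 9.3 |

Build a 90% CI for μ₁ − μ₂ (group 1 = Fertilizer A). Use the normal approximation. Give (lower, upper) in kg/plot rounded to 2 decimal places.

(12.78, 15.22)

Per-group SEs: s₁/√n₁ = 3.4/√108 = 0.3272, s₂/√n₂ = 9.3/√194 = 0.6677.
Unpooled SE of the difference: √(0.10705984 + 0.44582329) = 0.7436.
Margin of error = z* · SE = 1.645 × 0.7436 = 1.2232.
x̄₁ − x̄₂ = 57.3 − 43.3 = 14.0000.
CI: 14.0000 ± 1.2232 = (12.78, 15.22).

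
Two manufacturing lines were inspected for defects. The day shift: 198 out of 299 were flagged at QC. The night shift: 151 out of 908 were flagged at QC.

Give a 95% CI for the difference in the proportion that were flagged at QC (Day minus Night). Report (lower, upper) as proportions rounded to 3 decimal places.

First, p̂₁ = 198/299 = 0.6622; p̂₂ = 151/908 = 0.1663.
The two standard errors are √(0.6622×0.3378/299) = 0.02735 and √(0.1663×0.8337/908) = 0.01236.
Because the samples are independent, SE_diff = √(0.02735² + 0.01236²) = 0.03001.
Using z* = 1.960 for 95%, ME = 1.960 × 0.03001 = 0.05882.
p̂₁ − p̂₂ = 0.4959; interval 0.4959 ± 0.05882 gives (0.437, 0.555).

(0.437, 0.555)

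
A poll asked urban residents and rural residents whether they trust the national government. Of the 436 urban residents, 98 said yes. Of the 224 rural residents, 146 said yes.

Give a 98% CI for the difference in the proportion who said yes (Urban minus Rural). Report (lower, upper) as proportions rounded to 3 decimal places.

Sample proportions: 98/436 = 0.2248, 146/224 = 0.6518.
Each SE is √(p̂(1−p̂)/n): √(0.2248·0.7752/436) = 0.01999 and √(0.6518·0.3482/224) = 0.03183.
SE(p̂₁ − p̂₂) = √(SE₁² + SE₂²) = √(0.0003996001 + 0.0010131489) = 0.03759, since the two samples are independent.
At 98% confidence z* = 2.326; margin = 2.326 × 0.03759 = 0.08743.
The difference is 0.2248 − 0.6518 = -0.4270, so the interval is -0.4270 ± 0.08743 = (-0.514, -0.340).

(-0.514, -0.340)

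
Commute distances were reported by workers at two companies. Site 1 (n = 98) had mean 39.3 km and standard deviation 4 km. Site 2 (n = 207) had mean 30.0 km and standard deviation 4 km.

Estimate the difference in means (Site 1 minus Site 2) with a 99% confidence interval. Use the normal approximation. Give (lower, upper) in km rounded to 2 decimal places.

(8.04, 10.56)

SE₁ = s₁/√n₁ = 4/√98 = 0.4041; SE₂ = 4/√207 = 0.2780.
Independent samples, unequal variances: SE_diff = √(SE₁² + SE₂²) = √(0.16329681 + 0.077284) = 0.4905.
z* = 2.576, so margin of error = 2.576 × 0.4905 = 1.2635.
Difference in means = 39.3 − 30.0 = 9.3000.
9.3000 ± 1.2635 → (8.04, 10.56).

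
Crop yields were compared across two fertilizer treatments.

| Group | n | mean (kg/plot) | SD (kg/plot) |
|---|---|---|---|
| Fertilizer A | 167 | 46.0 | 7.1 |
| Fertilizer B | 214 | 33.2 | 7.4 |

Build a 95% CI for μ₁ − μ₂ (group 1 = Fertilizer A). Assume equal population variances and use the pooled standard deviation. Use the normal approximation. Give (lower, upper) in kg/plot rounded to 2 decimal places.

(11.33, 14.27)

s_p = √[((n₁−1)s₁² + (n₂−1)s₂²)/(n₁+n₂−2)] = √[(166·7.1² + 213·7.4²)/379] = 7.2701.
SE = 7.2701·√(1/167 + 1/214) = 0.7507.
With z* = 1.960, margin = 1.960 × 0.7507 = 1.4714.
x̄₁ − x̄₂ = 46.0 − 33.2 = 12.8000; interval 12.8000 ± 1.4714 = (11.33, 14.27).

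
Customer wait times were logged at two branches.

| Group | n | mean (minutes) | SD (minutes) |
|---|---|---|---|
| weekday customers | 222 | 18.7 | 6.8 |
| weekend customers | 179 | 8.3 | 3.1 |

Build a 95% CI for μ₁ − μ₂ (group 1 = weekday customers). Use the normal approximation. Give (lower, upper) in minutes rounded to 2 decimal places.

(9.40, 11.40)

Per-group SEs: s₁/√n₁ = 6.8/√222 = 0.4564, s₂/√n₂ = 3.1/√179 = 0.2317.
Unpooled SE of the difference: √(0.20830096 + 0.05368489) = 0.5118.
Margin of error = z* · SE = 1.960 × 0.5118 = 1.0031.
x̄₁ − x̄₂ = 18.7 − 8.3 = 10.4000.
CI: 10.4000 ± 1.0031 = (9.40, 11.40).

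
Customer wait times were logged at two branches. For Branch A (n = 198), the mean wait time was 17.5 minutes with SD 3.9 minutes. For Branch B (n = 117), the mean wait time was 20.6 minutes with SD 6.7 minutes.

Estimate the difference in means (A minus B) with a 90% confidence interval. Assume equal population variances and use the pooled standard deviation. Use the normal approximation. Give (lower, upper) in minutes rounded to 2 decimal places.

s_p = √[((n₁−1)s₁² + (n₂−1)s₂²)/(n₁+n₂−2)] = √[(197·3.9² + 116·6.7²)/313] = 5.1195.
SE = 5.1195·√(1/198 + 1/117) = 0.5970.
With z* = 1.645, margin = 1.645 × 0.5970 = 0.9821.
x̄₁ − x̄₂ = 17.5 − 20.6 = -3.1000; interval -3.1000 ± 0.9821 = (-4.08, -2.12).

(-4.08, -2.12)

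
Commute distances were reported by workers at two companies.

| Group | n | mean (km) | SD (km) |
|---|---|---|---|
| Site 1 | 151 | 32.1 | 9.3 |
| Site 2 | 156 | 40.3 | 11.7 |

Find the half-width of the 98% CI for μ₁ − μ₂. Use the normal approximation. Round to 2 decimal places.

SE₁ = s₁/√n₁ = 9.3/√151 = 0.7568; SE₂ = 11.7/√156 = 0.9367.
Independent samples, unequal variances: SE_diff = √(SE₁² + SE₂²) = √(0.57274624 + 0.87740689) = 1.2042.
z* = 2.326, so margin of error = 2.326 × 1.2042 = 2.8010.

2.80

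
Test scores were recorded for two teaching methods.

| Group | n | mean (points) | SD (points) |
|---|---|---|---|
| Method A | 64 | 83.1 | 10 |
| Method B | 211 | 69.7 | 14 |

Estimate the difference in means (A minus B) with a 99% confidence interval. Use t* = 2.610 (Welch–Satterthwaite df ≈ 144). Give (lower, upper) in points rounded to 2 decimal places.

SE₁ = s₁/√n₁ = 10/√64 = 1.2500; SE₂ = 14/√211 = 0.9638.
Independent samples, unequal variances: SE_diff = √(SE₁² + SE₂²) = √(1.5625 + 0.92891044) = 1.5784.
t* = 2.610, so margin of error = 2.610 × 1.5784 = 4.1196.
Difference in means = 83.1 − 69.7 = 13.4000.
13.4000 ± 4.1196 → (9.28, 17.52).

(9.28, 17.52)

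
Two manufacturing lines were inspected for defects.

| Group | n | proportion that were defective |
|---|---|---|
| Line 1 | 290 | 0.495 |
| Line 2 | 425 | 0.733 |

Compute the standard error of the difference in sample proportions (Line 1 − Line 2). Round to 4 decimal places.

SE₁ = √(p̂₁(1−p̂₁)/n₁) = √(0.4950·0.5050/290) = 0.02936; SE₂ = √(0.7330·0.2670/425) = 0.02146.
Independent samples: SE of the difference = √(SE₁² + SE₂²) = √(0.0008620096 + 0.0004605316) = 0.03637.

0.0364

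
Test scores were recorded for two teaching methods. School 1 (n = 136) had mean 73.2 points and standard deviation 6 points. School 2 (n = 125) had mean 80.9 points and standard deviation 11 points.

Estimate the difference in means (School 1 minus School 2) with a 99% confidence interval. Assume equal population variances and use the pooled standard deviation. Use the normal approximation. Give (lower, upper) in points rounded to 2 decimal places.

s_p = √[((n₁−1)s₁² + (n₂−1)s₂²)/(n₁+n₂−2)] = √[(135·6² + 124·11²)/259] = 8.7576.
SE = 8.7576·√(1/136 + 1/125) = 1.0851.
With z* = 2.576, margin = 2.576 × 1.0851 = 2.7952.
x̄₁ − x̄₂ = 73.2 − 80.9 = -7.7000; interval -7.7000 ± 2.7952 = (-10.50, -4.90).

(-10.50, -4.90)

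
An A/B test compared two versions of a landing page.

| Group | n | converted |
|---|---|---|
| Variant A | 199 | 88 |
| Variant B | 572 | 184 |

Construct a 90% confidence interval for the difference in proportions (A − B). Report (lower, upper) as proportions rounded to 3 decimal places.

(0.054, 0.187)

Sample proportions: 88/199 = 0.4422, 184/572 = 0.3217.
Each SE is √(p̂(1−p̂)/n): √(0.4422·0.5578/199) = 0.03521 and √(0.3217·0.6783/572) = 0.01953.
SE(p̂₁ − p̂₂) = √(SE₁² + SE₂²) = √(0.0012397441 + 0.0003814209) = 0.04026, since the two samples are independent.
At 90% confidence z* = 1.645; margin = 1.645 × 0.04026 = 0.06623.
The difference is 0.4422 − 0.3217 = 0.1205, so the interval is 0.1205 ± 0.06623 = (0.054, 0.187).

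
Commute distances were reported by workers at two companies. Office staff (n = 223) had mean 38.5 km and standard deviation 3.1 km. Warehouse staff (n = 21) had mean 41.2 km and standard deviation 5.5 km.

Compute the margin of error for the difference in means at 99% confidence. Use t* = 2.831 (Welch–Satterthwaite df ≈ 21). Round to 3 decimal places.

Standard errors of each mean: 3.1/√223 = 0.2076 and 5.5/√21 = 1.2002.
SE(x̄₁ − x̄₂) = √(0.2076² + 1.2002²) = 1.2180 for independent samples with unequal variances.
With t* = 2.831, the margin is 2.831 × 1.2180 = 3.4482.

3.448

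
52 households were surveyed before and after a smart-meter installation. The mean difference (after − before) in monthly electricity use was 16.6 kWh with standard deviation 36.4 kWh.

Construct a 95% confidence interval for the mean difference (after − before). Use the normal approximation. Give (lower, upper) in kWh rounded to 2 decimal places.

(6.71, 26.49)

This is a matched-pairs design, so SE = s_d/√n = 36.4/√52 = 5.0478.
Margin = 1.960 × 5.0478 = 9.8937; the interval is 16.6 ± 9.8937 = (6.71, 26.49).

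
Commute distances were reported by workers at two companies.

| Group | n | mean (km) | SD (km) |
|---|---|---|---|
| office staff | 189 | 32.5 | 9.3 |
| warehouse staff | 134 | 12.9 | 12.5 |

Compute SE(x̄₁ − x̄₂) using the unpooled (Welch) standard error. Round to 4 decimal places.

1.2742

Standard errors of each mean: 9.3/√189 = 0.6765 and 12.5/√134 = 1.0798.
SE(x̄₁ − x̄₂) = √(0.6765² + 1.0798²) = 1.2742 for independent samples with unequal variances.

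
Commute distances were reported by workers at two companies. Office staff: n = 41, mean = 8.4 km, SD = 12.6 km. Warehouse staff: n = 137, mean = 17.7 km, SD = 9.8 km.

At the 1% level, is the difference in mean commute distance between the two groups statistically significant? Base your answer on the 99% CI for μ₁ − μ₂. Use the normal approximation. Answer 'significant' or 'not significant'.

SE₁ = s₁/√n₁ = 12.6/√41 = 1.9678; SE₂ = 9.8/√137 = 0.8373.
Independent samples, unequal variances: SE_diff = √(SE₁² + SE₂²) = √(3.87223684 + 0.70107129) = 2.1385.
z* = 2.576, so margin of error = 2.576 × 2.1385 = 5.5088.
Difference in means = 8.4 − 17.7 = -9.3000.
-9.3000 ± 5.5088 → (-14.8088, -3.7912).
The interval (-14.8088, -3.7912) does not contain 0, so the difference is significant.

significant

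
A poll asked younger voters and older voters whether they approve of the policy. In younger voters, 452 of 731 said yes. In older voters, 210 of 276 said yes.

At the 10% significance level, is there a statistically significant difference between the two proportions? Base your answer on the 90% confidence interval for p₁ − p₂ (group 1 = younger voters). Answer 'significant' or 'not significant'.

significant

First, p̂₁ = 452/731 = 0.6183; p̂₂ = 210/276 = 0.7609.
The two standard errors are √(0.6183×0.3817/731) = 0.01797 and √(0.7609×0.2391/276) = 0.02567.
Because the samples are independent, SE_diff = √(0.01797² + 0.02567²) = 0.03133.
Using z* = 1.645 for 90%, ME = 1.645 × 0.03133 = 0.05154.
p̂₁ − p̂₂ = -0.1426; interval -0.1426 ± 0.05154 gives (-0.19414, -0.09106).
The interval (-0.19414, -0.09106) does not contain 0, so the difference is significant.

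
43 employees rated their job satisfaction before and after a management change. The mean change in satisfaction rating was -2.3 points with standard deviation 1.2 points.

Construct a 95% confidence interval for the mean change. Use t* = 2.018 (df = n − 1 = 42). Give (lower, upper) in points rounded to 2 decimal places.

(-2.67, -1.93)

This is a matched-pairs design, so SE = s_d/√n = 1.2/√43 = 0.1830.
Margin = 2.018 × 0.1830 = 0.3693; the interval is -2.3 ± 0.3693 = (-2.67, -1.93).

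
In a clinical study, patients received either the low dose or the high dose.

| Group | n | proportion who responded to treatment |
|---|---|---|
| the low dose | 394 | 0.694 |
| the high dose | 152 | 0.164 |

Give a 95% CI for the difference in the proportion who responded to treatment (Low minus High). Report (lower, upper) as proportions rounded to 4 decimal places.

The two standard errors are √(0.6940×0.3060/394) = 0.02322 and √(0.1640×0.8360/152) = 0.03003.
Because the samples are independent, SE_diff = √(0.02322² + 0.03003²) = 0.03796.
Using z* = 1.960 for 95%, ME = 1.960 × 0.03796 = 0.07440.
p̂₁ − p̂₂ = 0.5300; interval 0.5300 ± 0.07440 gives (0.4556, 0.6044).

(0.4556, 0.6044)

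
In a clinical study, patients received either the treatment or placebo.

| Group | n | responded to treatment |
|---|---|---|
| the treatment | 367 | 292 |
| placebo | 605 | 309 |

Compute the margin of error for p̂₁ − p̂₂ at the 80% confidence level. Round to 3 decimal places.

p̂₁ = 292/367 = 0.7956 and p̂₂ = 309/605 = 0.5107.
SE₁ = √(p̂₁(1−p̂₁)/n₁) = √(0.7956·0.2044/367) = 0.02105; SE₂ = √(0.5107·0.4893/605) = 0.02032.
Independent samples: SE of the difference = √(SE₁² + SE₂²) = √(0.0004431025 + 0.0004129024) = 0.02926.
z* for 80% confidence is 1.282, so the margin of error is 1.282 × 0.02926 = 0.03751.

0.038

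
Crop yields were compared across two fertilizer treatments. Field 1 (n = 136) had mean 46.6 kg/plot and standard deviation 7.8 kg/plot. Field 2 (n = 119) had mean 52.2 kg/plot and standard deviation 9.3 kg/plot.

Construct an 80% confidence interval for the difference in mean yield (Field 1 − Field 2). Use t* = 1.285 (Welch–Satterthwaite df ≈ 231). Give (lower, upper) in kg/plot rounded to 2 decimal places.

SE₁ = s₁/√n₁ = 7.8/√136 = 0.6688; SE₂ = 9.3/√119 = 0.8525.
Independent samples, unequal variances: SE_diff = √(SE₁² + SE₂²) = √(0.44729344 + 0.72675625) = 1.0835.
t* = 1.285, so margin of error = 1.285 × 1.0835 = 1.3923.
Difference in means = 46.6 − 52.2 = -5.6000.
-5.6000 ± 1.3923 → (-6.99, -4.21).

(-6.99, -4.21)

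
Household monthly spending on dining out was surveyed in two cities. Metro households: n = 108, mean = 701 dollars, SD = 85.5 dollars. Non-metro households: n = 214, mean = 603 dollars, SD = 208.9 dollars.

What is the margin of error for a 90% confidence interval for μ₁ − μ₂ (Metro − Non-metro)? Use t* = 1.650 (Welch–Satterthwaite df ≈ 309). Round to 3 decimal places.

27.193

Per-group SEs: s₁/√n₁ = 85.5/√108 = 8.2272, s₂/√n₂ = 208.9/√214 = 14.2801.
Unpooled SE of the difference: √(67.68681984 + 203.92125601) = 16.4805.
Margin of error = t* · SE = 1.650 × 16.4805 = 27.1928.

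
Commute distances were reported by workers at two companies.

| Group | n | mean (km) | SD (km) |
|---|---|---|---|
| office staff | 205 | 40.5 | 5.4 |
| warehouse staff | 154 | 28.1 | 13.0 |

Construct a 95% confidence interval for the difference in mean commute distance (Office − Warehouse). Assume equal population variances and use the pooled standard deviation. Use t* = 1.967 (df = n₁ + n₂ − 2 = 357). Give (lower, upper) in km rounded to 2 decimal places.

s_p = √[((n₁−1)s₁² + (n₂−1)s₂²)/(n₁+n₂−2)] = √[(204·5.4² + 153·13.0²)/357] = 9.4388.
SE = 9.4388·√(1/205 + 1/154) = 1.0065.
With t* = 1.967, margin = 1.967 × 1.0065 = 1.9798.
x̄₁ − x̄₂ = 40.5 − 28.1 = 12.4000; interval 12.4000 ± 1.9798 = (10.42, 14.38).

(10.42, 14.38)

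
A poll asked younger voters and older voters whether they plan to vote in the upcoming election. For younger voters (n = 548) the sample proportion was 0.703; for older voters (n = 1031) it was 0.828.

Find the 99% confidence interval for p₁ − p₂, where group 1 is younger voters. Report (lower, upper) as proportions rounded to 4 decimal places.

(-0.1837, -0.0663)

The two standard errors are √(0.7030×0.2970/548) = 0.01952 and √(0.8280×0.1720/1031) = 0.01175.
Because the samples are independent, SE_diff = √(0.01952² + 0.01175²) = 0.02278.
Using z* = 2.576 for 99%, ME = 2.576 × 0.02278 = 0.05868.
p̂₁ − p̂₂ = -0.1250; interval -0.1250 ± 0.05868 gives (-0.1837, -0.0663).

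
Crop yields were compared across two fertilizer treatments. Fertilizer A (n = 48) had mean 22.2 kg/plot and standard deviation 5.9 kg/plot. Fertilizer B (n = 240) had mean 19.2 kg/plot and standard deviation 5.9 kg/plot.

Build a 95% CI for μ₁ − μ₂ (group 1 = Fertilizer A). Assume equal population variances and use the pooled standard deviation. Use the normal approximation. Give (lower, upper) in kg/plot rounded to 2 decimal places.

Pooled variance s_p² = [47·5.9² + 239·5.9²] / (48+240−2) = 34.8100, so s_p = 5.9000.
SE_diff = s_p·√(1/n₁ + 1/n₂) = 5.9000·√(1/48 + 1/240) = 0.9329.
z* = 1.960; margin = 1.960 × 0.9329 = 1.8285.
Difference = 22.2 − 19.2 = 3.0000.
3.0000 ± 1.8285 → (1.17, 4.83).

(1.17, 4.83)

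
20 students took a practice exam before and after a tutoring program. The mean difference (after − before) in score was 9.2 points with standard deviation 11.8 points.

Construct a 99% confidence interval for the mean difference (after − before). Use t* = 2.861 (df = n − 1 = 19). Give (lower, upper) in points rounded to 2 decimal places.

(1.65, 16.75)

Paired design: SE = s_d/√n = 11.8/√20 = 2.6386.
t* = 2.861; margin of error = 2.861 × 2.6386 = 7.5490.
9.2 ± 7.5490 → (1.65, 16.75).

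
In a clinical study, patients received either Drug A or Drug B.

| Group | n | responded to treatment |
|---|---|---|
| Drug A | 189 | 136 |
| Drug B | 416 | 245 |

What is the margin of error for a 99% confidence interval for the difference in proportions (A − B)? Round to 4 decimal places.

0.1046

Sample proportions: 136/189 = 0.7196, 245/416 = 0.5889.
Each SE is √(p̂(1−p̂)/n): √(0.7196·0.2804/189) = 0.03267 and √(0.5889·0.4111/416) = 0.02412.
SE(p̂₁ − p̂₂) = √(SE₁² + SE₂²) = √(0.0010673289 + 0.0005817744) = 0.04061, since the two samples are independent.
At 99% confidence z* = 2.576; margin = 2.576 × 0.04061 = 0.10461.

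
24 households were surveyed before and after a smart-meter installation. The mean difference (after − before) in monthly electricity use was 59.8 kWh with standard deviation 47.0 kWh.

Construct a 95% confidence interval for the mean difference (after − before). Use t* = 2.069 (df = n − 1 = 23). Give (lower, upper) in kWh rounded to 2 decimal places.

(39.95, 79.65)

This is a matched-pairs design, so SE = s_d/√n = 47.0/√24 = 9.5938.
Margin = 2.069 × 9.5938 = 19.8496; the interval is 59.8 ± 19.8496 = (39.95, 79.65).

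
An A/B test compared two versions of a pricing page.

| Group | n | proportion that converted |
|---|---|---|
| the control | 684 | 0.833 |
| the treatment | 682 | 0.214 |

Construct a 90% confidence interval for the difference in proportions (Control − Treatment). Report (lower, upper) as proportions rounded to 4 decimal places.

The two standard errors are √(0.8330×0.1670/684) = 0.01426 and √(0.2140×0.7860/682) = 0.01570.
Because the samples are independent, SE_diff = √(0.01426² + 0.01570²) = 0.02121.
Using z* = 1.645 for 90%, ME = 1.645 × 0.02121 = 0.03489.
p̂₁ − p̂₂ = 0.6190; interval 0.6190 ± 0.03489 gives (0.5841, 0.6539).

(0.5841, 0.6539)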